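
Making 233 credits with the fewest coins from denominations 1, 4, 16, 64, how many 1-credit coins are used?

Greedy: take as many of the largest coin as possible, then repeat with the remainder.
233 = 3×64 + 2×16 + 2×4 + 1×1
Count of 1: 1

1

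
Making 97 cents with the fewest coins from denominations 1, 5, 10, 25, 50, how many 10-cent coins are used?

Use the largest denomination that fits, subtract, and repeat.
97 = 1×50 + 1×25 + 2×10 + 2×1
Count of 10: 2

2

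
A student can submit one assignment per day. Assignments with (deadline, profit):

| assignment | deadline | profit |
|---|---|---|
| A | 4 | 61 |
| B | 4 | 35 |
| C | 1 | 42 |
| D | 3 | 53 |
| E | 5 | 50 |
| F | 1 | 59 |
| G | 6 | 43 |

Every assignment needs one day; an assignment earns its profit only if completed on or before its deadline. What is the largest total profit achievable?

301

Take jobs in profit order; each goes to the latest open slot no later than its deadline.
Profit order: A=61 F=59 D=53 E=50 G=43 C=42 B=35
Assign: A→slot 4, F→slot 1, D→slot 3, E→slot 5, G→slot 6, C skipped, B→slot 2.
Slots: [1:F] [2:B] [3:D] [4:A] [5:E] [6:G]
Profit = 59 + 35 + 53 + 61 + 50 + 43 = 301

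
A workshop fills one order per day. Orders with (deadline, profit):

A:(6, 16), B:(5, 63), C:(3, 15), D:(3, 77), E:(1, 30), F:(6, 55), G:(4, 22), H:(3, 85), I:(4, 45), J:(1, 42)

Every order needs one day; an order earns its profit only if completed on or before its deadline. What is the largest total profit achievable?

Sort by profit descending; place each in the latest free slot ≤ its deadline.
By profit: H(d3,85), D(d3,77), B(d5,63), F(d6,55), I(d4,45), J(d1,42), E(d1,30), G(d4,22), A(d6,16), C(d3,15)
H→slot 3; D→slot 2; B→slot 5; F→slot 6; I→slot 4; J→slot 1; E skipped; G skipped; A skipped; C skipped.
Profit = 42 + 77 + 85 + 45 + 63 + 55 = 367

367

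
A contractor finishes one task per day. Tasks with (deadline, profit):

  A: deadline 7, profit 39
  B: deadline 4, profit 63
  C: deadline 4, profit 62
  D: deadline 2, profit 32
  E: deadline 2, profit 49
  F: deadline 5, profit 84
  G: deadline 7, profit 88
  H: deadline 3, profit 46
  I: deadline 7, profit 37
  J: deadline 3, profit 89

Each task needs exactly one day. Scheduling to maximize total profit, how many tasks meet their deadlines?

7

Sort by profit descending; place each in the latest free slot ≤ its deadline.
By profit: J(d3,89), G(d7,88), F(d5,84), B(d4,63), C(d4,62), E(d2,49), H(d3,46), A(d7,39), I(d7,37), D(d2,32)
J→slot 3; G→slot 7; F→slot 5; B→slot 4; C→slot 2; E→slot 1; H skipped; A→slot 6; I skipped; D skipped.
7 of 10 scheduled.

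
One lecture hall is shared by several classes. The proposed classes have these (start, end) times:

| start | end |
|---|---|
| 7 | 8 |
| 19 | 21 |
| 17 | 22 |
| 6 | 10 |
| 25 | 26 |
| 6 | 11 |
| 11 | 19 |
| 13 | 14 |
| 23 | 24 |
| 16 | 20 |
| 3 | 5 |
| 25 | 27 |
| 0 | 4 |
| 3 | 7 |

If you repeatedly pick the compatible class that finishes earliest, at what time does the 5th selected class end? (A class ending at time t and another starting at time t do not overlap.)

Sort by end time and greedily take each interval whose start is ≥ the last chosen end.
Sorted by end: (0,4)  (3,5)  (3,7)  (7,8)  (6,10)  (6,11)  (13,14)  (11,19)  (16,20)  (19,21)  (17,22)  (23,24)  (25,26)  (25,27)
take (0,4); skip (3,5); skip (3,7); take (7,8); take (13,14); skip (11,19); take (16,20); skip (19,21); skip (17,22); take (23,24); take (25,26).
Selected: (0,4) (7,8) (13,14) (16,20) (23,24) (25,26)

24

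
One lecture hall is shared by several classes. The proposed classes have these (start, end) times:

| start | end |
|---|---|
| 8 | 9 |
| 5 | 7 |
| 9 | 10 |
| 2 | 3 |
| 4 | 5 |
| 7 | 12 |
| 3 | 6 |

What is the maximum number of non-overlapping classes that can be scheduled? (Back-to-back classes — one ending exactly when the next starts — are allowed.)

5

By end time: (2,3), (4,5), (3,6), (5,7), (8,9), (9,10), (7,12).
Pick (2,3); next start ≥ 3 → (4,5); next start ≥ 5 → (5,7); next start ≥ 7 → (8,9); next start ≥ 9 → (9,10).
Selected 5 classes.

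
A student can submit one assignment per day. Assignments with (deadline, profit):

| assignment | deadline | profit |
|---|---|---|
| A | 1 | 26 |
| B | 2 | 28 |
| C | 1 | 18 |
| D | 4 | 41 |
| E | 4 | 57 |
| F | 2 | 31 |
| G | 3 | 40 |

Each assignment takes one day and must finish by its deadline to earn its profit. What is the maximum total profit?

169

By profit: E(d4,57), D(d4,41), G(d3,40), F(d2,31), B(d2,28), A(d1,26), C(d1,18)
E→slot 4; D→slot 3; G→slot 2; F→slot 1; B skipped; A skipped; C skipped.
Profit = 31 + 40 + 41 + 57 = 169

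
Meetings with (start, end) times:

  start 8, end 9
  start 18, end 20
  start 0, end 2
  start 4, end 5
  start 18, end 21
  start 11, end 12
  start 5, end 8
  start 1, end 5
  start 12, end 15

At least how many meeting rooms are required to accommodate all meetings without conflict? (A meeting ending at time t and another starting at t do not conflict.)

Events (time:±→running): 0:+→1 1:+→2 … peak 2.

2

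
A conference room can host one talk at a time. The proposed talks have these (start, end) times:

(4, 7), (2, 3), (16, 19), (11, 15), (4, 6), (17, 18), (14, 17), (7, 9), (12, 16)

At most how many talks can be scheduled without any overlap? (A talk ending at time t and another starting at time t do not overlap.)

5

Greedy by earliest finish: after sorting by end time, pick each interval compatible with the last pick.
Sorted by end: (2,3)  (4,6)  (4,7)  (7,9)  (11,15)  (12,16)  (14,17)  (17,18)  (16,19)
take (2,3); take (4,6); take (7,9); take (11,15); take (17,18).
Selected 5 talks.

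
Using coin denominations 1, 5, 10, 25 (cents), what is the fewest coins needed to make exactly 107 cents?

Use the largest denomination that fits, subtract, and repeat.
107 − 4×25→7 − 1×5→2 − 2×1→0
Total coins = 4 + 1 + 2 = 7

7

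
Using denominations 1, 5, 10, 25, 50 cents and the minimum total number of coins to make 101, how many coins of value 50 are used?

Use the largest denomination that fits, subtract, and repeat.
101 = 2×50 + 1×1
Count of 50: 2

2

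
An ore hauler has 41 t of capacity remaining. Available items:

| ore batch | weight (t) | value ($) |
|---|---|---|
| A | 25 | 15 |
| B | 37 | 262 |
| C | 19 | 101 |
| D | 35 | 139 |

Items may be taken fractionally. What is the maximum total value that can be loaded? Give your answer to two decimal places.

283.26

Greedy by value/weight ratio, highest first.
Order: B (262/37=7.08) > C (101/19=5.32) > D (139/35=3.97) > A (15/25=0.60)
Fill: take B (37 @ 262) → take 4/19 of C → 21.26; 41/41 used.
Total value = 283.26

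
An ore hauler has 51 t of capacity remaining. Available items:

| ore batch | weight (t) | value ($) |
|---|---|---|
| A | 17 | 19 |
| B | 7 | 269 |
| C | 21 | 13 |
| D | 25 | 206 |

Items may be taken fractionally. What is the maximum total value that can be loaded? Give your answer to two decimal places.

495.24

Ratios (sorted): B 38.43, D 8.24, A 1.12, C 0.62
take B (7 @ 269); take D (25 @ 206); take A (17 @ 19); take 2/21 of C → 1.24. Capacity used 51/51.
Total value = 495.24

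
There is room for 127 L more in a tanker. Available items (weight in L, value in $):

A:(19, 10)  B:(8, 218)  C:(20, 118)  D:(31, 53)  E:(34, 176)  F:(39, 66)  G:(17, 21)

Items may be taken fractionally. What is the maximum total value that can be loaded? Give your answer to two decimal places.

Sort by value per unit weight and fill in that order.
Order: B (218/8=27.25) > C (118/20=5.90) > E (176/34=5.18) > D (53/31=1.71) > F (66/39=1.69) > G (21/17=1.24) > A (10/19=0.53)
Fill: take B (8 @ 218) → take C (20 @ 118) → take E (34 @ 176) → take D (31 @ 53) → take 34/39 of F → 57.54; 127/127 used.
Total value = 622.54

622.54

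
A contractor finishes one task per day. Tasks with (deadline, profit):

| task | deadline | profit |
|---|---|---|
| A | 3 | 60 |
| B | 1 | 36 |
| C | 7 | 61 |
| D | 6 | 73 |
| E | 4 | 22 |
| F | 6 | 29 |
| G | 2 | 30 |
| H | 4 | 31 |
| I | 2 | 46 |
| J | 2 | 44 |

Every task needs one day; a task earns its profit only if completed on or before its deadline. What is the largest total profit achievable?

Profit order: D=73 C=61 A=60 I=46 J=44 B=36 H=31 G=30 F=29 E=22
Assign: D→slot 6, C→slot 7, A→slot 3, I→slot 2, J→slot 1, B skipped, H→slot 4, G skipped, F→slot 5, E skipped.
Slots: [1:J] [2:I] [3:A] [4:H] [5:F] [6:D] [7:C]
Profit = 44 + 46 + 60 + 31 + 29 + 73 + 61 = 344

344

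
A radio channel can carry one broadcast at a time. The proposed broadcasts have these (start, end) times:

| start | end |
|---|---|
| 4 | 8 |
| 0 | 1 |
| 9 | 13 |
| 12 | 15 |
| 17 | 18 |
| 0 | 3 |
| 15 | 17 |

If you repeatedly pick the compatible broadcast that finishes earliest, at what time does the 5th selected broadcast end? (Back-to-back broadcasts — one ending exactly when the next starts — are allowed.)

Sort by end time and greedily take each interval whose start is ≥ the last chosen end.
By end time: (0,1), (0,3), (4,8), (9,13), (12,15), (15,17), (17,18).
Pick (0,1); next start ≥ 1 → (4,8); next start ≥ 8 → (9,13); next start ≥ 13 → (15,17); next start ≥ 17 → (17,18).
Selected: (0,1) (4,8) (9,13) (15,17) (17,18)

18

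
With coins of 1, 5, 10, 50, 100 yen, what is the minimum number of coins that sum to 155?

Greedy: take as many of the largest coin as possible, then repeat with the remainder.
155 = 1×100 + 1×50 + 1×5
Total coins = 1 + 1 + 1 = 3

3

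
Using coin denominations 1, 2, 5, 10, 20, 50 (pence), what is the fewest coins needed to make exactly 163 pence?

6

163 = 3×50 + 1×10 + 1×2 + 1×1
Total coins = 3 + 1 + 1 + 1 = 6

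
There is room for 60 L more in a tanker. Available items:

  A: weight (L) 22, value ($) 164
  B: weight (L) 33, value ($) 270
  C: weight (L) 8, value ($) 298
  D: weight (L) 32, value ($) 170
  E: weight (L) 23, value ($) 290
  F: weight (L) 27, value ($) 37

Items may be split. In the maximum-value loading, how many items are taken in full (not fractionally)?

Sort by value per unit weight and fill in that order.
Ratios (sorted): C 37.25, E 12.61, B 8.18, A 7.45, D 5.31, F 1.37
take C (8 @ 298); take E (23 @ 290); take 29/33 of B → 237.27. Capacity used 60/60.
2 item(s) taken whole; one partial (take 29/33 of B).

2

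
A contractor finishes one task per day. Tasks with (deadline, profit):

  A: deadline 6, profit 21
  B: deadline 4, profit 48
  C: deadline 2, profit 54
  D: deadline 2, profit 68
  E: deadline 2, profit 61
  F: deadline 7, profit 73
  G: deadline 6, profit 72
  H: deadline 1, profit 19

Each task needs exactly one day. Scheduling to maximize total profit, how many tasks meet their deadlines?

Sort by profit descending; place each in the latest free slot ≤ its deadline.
By profit: F(d7,73), G(d6,72), D(d2,68), E(d2,61), C(d2,54), B(d4,48), A(d6,21), H(d1,19)
F→slot 7; G→slot 6; D→slot 2; E→slot 1; C skipped; B→slot 4; A→slot 5; H skipped.
6 of 8 scheduled.

6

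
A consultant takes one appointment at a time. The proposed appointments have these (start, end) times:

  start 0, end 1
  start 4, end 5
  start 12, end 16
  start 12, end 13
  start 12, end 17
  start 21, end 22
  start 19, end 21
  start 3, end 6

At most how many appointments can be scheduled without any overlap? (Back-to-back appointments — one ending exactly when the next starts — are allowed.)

Greedy by earliest finish: after sorting by end time, pick each interval compatible with the last pick.
By end time: (0,1), (4,5), (3,6), (12,13), (12,16), (12,17), (19,21), (21,22).
Pick (0,1); next start ≥ 1 → (4,5); next start ≥ 5 → (12,13); next start ≥ 13 → (19,21); next start ≥ 21 → (21,22).
Selected 5 appointments.

5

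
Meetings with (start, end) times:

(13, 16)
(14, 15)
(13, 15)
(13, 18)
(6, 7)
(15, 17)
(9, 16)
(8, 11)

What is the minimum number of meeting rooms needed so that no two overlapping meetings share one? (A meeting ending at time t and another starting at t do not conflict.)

5

Count concurrent intervals with a sweep; the peak is the room count.
starts: [6, 8, 9, 13, 13, 13, 14, 15]
ends:   [7, 11, 15, 15, 16, 16, 17, 18]
s6→1 e7→0 s8→1 s9→2 e11→1 s13→2 s13→3 s13→4 s14→5  — peak 5.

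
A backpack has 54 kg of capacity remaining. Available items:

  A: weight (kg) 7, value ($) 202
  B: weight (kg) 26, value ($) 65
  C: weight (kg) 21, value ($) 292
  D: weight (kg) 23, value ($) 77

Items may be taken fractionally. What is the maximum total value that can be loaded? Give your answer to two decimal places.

578.50

Order: A (202/7=28.86) > C (292/21=13.90) > D (77/23=3.35) > B (65/26=2.50)
Fill: take A (7 @ 202) → take C (21 @ 292) → take D (23 @ 77) → take 3/26 of B → 7.50; 54/54 used.
Total value = 578.50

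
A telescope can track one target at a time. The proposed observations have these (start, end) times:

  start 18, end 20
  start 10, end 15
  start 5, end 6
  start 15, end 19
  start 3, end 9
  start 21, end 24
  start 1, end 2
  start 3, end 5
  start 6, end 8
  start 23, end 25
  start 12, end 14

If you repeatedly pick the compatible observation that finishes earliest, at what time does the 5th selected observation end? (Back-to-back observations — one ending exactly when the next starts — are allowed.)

14

Greedy by earliest finish: after sorting by end time, pick each interval compatible with the last pick.
Sorted by end: (1,2)  (3,5)  (5,6)  (6,8)  (3,9)  (12,14)  (10,15)  (15,19)  (18,20)  (21,24)  (23,25)
take (1,2); take (3,5); take (5,6); take (6,8); take (12,14); take (15,19); skip (18,20); take (21,24).
Selected: (1,2) (3,5) (5,6) (6,8) (12,14) (15,19) (21,24)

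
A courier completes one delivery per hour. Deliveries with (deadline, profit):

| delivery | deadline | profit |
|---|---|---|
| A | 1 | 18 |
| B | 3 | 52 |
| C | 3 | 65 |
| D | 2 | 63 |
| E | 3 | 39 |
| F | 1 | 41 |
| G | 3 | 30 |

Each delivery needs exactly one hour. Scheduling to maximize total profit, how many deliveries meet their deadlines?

Sort by profit descending; place each in the latest free slot ≤ its deadline.
By profit: C(d3,65), D(d2,63), B(d3,52), F(d1,41), E(d3,39), G(d3,30), A(d1,18)
C→slot 3; D→slot 2; B→slot 1; F skipped; E skipped; G skipped; A skipped.
3 of 7 scheduled.

3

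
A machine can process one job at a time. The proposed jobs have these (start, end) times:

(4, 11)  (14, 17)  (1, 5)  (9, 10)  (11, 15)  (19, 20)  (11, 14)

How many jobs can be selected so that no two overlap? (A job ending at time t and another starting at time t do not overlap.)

Order by finish time; keep every interval that doesn't clash with the previous kept one.
By end time: (1,5), (9,10), (4,11), (11,14), (11,15), (14,17), (19,20).
Pick (1,5); next start ≥ 5 → (9,10); next start ≥ 10 → (11,14); next start ≥ 14 → (14,17); next start ≥ 17 → (19,20).
Selected 5 jobs.

5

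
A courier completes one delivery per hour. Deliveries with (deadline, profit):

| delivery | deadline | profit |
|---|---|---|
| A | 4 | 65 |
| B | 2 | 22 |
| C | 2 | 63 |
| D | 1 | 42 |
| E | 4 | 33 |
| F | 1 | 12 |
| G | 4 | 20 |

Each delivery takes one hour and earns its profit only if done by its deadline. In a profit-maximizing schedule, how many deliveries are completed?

Sort by profit descending; place each in the latest free slot ≤ its deadline.
Profit order: A=65 C=63 D=42 E=33 B=22 G=20 F=12
Assign: A→slot 4, C→slot 2, D→slot 1, E→slot 3, B skipped, G skipped, F skipped.
Slots: [1:D] [2:C] [3:E] [4:A]
4 of 7 scheduled.

4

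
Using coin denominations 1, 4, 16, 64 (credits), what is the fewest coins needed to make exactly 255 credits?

255 − 3×64→63 − 3×16→15 − 3×4→3 − 3×1→0
Total coins = 3 + 3 + 3 + 3 = 12

12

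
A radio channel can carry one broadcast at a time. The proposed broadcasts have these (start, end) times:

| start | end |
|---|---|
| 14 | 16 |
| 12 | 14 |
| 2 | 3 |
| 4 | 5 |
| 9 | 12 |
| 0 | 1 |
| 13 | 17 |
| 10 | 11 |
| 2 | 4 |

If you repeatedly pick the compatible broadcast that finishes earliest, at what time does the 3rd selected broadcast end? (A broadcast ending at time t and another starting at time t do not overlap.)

5

Greedy by earliest finish: after sorting by end time, pick each interval compatible with the last pick.
Sorted by end: (0,1)  (2,3)  (2,4)  (4,5)  (10,11)  (9,12)  (12,14)  (14,16)  (13,17)
take (0,1); take (2,3); skip (2,4); take (4,5); take (10,11); skip (9,12); take (12,14); take (14,16).
Selected: (0,1) (2,3) (4,5) (10,11) (12,14) (14,16)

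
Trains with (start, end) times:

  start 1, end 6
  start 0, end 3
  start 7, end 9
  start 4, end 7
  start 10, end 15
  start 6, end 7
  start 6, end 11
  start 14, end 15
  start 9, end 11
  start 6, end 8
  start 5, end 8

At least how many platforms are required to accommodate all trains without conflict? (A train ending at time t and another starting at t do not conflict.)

starts: [0, 1, 4, 5, 6, 6, 6, 7, 9, 10, 14]
ends:   [3, 6, 7, 7, 8, 8, 9, 11, 11, 15, 15]
s0→1 s1→2 e3→1 s4→2 s5→3 e6→2 s6→3 s6→4 s6→5  — peak 5.

5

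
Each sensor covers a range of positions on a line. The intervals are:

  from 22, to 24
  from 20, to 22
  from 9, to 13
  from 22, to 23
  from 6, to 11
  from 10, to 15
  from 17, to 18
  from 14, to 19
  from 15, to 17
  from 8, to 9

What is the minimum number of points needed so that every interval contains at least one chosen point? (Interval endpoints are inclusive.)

4

By right end: [8,9]  [6,11]  [9,13]  [10,15]  [15,17]  [17,18]  [14,19]  [20,22]  [22,23]  [22,24]
[8,9] uncovered → point at 9; [10,15] uncovered → point at 15; [17,18] uncovered → point at 18; [20,22] uncovered → point at 22.
Points: 9, 15, 18, 22 (4 total).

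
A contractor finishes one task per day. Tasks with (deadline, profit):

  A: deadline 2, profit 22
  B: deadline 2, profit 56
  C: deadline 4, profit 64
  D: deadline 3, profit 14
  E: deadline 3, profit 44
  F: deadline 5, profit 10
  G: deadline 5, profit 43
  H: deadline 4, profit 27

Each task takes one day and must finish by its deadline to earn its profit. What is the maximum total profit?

By profit: C(d4,64), B(d2,56), E(d3,44), G(d5,43), H(d4,27), A(d2,22), D(d3,14), F(d5,10)
C→slot 4; B→slot 2; E→slot 3; G→slot 5; H→slot 1; A skipped; D skipped; F skipped.
Profit = 27 + 56 + 44 + 64 + 43 = 234

234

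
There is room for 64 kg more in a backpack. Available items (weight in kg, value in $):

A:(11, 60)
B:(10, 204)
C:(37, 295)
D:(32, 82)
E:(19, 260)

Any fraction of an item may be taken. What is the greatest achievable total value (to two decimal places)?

743.05

Ratios (sorted): B 20.40, E 13.68, C 7.97, A 5.45, D 2.56
take B (10 @ 204); take E (19 @ 260); take 35/37 of C → 279.05. Capacity used 64/64.
Total value = 743.05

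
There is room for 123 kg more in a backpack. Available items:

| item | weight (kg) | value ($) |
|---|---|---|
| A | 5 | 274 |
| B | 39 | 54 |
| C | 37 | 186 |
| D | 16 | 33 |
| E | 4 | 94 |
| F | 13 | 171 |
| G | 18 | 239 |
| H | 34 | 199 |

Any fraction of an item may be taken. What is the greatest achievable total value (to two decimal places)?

Sort by value per unit weight and fill in that order.
Order: A (274/5=54.80) > E (94/4=23.50) > G (239/18=13.28) > F (171/13=13.15) > H (199/34=5.85) > C (186/37=5.03) > D (33/16=2.06) > B (54/39=1.38)
Fill: take A (5 @ 274) → take E (4 @ 94) → take G (18 @ 239) → take F (13 @ 171) → take H (34 @ 199) → take C (37 @ 186) → take 12/16 of D → 24.75; 123/123 used.
Total value = 1187.75

1187.75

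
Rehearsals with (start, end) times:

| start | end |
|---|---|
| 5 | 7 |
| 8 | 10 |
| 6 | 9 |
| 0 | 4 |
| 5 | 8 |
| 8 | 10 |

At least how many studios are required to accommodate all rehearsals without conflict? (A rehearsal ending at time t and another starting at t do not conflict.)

The answer is the maximum number of intervals overlapping at any instant.
starts: [0, 5, 5, 6, 8, 8]
ends:   [4, 7, 8, 9, 10, 10]
s0→1 e4→0 s5→1 s5→2 s6→3  — peak 3.

3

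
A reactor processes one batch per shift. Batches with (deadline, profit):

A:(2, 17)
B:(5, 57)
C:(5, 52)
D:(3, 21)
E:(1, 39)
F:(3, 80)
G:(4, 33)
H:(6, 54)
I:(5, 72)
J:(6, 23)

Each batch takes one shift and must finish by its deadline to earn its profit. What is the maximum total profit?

Profit order: F=80 I=72 B=57 H=54 C=52 E=39 G=33 J=23 D=21 A=17
Assign: F→slot 3, I→slot 5, B→slot 4, H→slot 6, C→slot 2, E→slot 1, G skipped, J skipped, D skipped, A skipped.
Slots: [1:E] [2:C] [3:F] [4:B] [5:I] [6:H]
Profit = 39 + 52 + 80 + 57 + 72 + 54 = 354

354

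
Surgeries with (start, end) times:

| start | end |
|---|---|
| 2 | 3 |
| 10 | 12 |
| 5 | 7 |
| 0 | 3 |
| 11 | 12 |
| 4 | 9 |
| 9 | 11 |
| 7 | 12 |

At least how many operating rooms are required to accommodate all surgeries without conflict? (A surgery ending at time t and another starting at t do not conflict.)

Count concurrent intervals with a sweep; the peak is the room count.
starts: [0, 2, 4, 5, 7, 9, 10, 11]
ends:   [3, 3, 7, 9, 11, 12, 12, 12]
s0→1 s2→2 e3→1 e3→0 s4→1 s5→2 e7→1 s7→2 e9→1 s9→2 s10→3  — peak 3.

3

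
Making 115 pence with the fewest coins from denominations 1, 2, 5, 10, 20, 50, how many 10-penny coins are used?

1

115 = 2×50 + 1×10 + 1×5
Count of 10: 1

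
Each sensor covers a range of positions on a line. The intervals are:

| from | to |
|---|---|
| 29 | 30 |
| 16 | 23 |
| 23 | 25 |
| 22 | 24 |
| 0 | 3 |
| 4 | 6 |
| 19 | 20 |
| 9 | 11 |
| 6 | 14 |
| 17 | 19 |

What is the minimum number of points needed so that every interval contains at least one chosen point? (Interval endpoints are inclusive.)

6

Sort by right endpoint; whenever an interval is uncovered, place a point at its right end.
By right end: [0,3]  [4,6]  [9,11]  [6,14]  [17,19]  [19,20]  [16,23]  [22,24]  [23,25]  [29,30]
[0,3] uncovered → point at 3; [4,6] uncovered → point at 6; [9,11] uncovered → point at 11; [17,19] uncovered → point at 19; [22,24] uncovered → point at 24; [29,30] uncovered → point at 30.
Points: 3, 6, 11, 19, 24, 30 (6 total).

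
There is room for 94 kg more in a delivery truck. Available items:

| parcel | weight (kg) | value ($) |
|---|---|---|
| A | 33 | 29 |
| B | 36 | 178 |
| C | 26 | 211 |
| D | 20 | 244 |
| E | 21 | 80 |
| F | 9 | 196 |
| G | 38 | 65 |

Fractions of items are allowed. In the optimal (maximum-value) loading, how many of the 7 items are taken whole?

Greedy by value/weight ratio, highest first.
Order: F (196/9=21.78) > D (244/20=12.20) > C (211/26=8.12) > B (178/36=4.94) > E (80/21=3.81) > G (65/38=1.71) > A (29/33=0.88)
Fill: take F (9 @ 196) → take D (20 @ 244) → take C (26 @ 211) → take B (36 @ 178) → take 3/21 of E → 11.43; 94/94 used.
4 item(s) taken whole; one partial (take 3/21 of E).

4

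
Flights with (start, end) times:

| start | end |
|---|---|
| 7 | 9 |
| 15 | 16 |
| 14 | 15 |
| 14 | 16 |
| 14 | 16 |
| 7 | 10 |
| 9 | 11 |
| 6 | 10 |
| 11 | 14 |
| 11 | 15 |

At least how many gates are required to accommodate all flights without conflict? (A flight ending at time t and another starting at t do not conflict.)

4

Count concurrent intervals with a sweep; the peak is the room count.
starts: [6, 7, 7, 9, 11, 11, 14, 14, 14, 15]
ends:   [9, 10, 10, 11, 14, 15, 15, 16, 16, 16]
s6→1 s7→2 s7→3 e9→2 s9→3 e10→2 e10→1 e11→0 s11→1 s11→2 e14→1 s14→2 s14→3 s14→4  — peak 4.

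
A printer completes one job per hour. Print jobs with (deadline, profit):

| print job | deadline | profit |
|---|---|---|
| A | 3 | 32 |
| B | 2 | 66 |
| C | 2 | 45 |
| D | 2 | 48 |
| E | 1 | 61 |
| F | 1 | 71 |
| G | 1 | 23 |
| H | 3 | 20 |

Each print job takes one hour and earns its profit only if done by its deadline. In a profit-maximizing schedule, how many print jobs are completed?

Take jobs in profit order; each goes to the latest open slot no later than its deadline.
By profit: F(d1,71), B(d2,66), E(d1,61), D(d2,48), C(d2,45), A(d3,32), G(d1,23), H(d3,20)
F→slot 1; B→slot 2; E skipped; D skipped; C skipped; A→slot 3; G skipped; H skipped.
3 of 8 scheduled.

3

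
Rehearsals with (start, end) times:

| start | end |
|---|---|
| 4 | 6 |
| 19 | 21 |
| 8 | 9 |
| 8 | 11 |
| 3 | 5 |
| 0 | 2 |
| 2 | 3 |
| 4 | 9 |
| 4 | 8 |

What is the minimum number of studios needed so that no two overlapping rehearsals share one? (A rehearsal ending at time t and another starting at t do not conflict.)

Events (time:±→running): 0:+→1 2:-→0 2:+→1 3:-→0 3:+→1 4:+→2 4:+→3 4:+→4 … peak 4.

4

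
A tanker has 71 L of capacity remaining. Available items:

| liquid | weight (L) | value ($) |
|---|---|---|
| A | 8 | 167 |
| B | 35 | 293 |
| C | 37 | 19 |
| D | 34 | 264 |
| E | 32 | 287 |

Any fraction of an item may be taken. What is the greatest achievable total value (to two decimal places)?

Greedy by value/weight ratio, highest first.
Ratios (sorted): A 20.88, E 8.97, B 8.37, D 7.76, C 0.51
take A (8 @ 167); take E (32 @ 287); take 31/35 of B → 259.51. Capacity used 71/71.
Total value = 713.51

713.51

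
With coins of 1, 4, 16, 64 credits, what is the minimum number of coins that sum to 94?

Use the largest denomination that fits, subtract, and repeat.
94 = 1×64 + 1×16 + 3×4 + 2×1
Total coins = 1 + 1 + 3 + 2 = 7

7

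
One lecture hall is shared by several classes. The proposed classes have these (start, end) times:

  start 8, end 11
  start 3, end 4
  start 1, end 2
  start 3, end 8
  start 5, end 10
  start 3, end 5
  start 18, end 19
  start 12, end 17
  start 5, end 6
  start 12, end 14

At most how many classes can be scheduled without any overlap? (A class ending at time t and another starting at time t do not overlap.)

Sorted by end: (1,2)  (3,4)  (3,5)  (5,6)  (3,8)  (5,10)  (8,11)  (12,14)  (12,17)  (18,19)
take (1,2); take (3,4); take (5,6); take (8,11); take (12,14); skip (12,17); take (18,19).
Selected 6 classes.

6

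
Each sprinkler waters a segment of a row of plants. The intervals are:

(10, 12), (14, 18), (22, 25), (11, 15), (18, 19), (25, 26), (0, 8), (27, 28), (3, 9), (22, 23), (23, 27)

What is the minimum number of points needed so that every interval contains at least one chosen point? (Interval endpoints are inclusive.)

Sorted: [0,8] [3,9] [10,12] [11,15] [14,18] [18,19] [22,23] [22,25] [25,26] [23,27] [27,28]
{[0,8],[3,9]} hit by 8; {[10,12],[11,15]} hit by 12; {[14,18],[18,19]} hit by 18; {[22,23],[22,25]} hit by 23; {[25,26],[23,27]} hit by 26; {[27,28]} hit by 28.
Points: 8, 12, 18, 23, 26, 28 (6 total).

6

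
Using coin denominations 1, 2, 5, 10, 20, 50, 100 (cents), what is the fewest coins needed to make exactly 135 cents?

Greedy: take as many of the largest coin as possible, then repeat with the remainder.
135 = 1×100 + 1×20 + 1×10 + 1×5
Total coins = 1 + 1 + 1 + 1 = 4

4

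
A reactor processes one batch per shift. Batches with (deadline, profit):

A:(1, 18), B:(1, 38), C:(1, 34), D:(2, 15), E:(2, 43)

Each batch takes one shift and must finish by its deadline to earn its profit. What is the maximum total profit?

81

Sort by profit descending; place each in the latest free slot ≤ its deadline.
Profit order: E=43 B=38 C=34 A=18 D=15
Assign: E→slot 2, B→slot 1, C skipped, A skipped, D skipped.
Slots: [1:B] [2:E]
Profit = 38 + 43 = 81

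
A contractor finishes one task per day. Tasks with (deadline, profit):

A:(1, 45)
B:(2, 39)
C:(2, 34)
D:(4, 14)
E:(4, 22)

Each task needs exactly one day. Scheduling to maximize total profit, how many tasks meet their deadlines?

By profit: A(d1,45), B(d2,39), C(d2,34), E(d4,22), D(d4,14)
A→slot 1; B→slot 2; C skipped; E→slot 4; D→slot 3.
4 of 5 scheduled.

4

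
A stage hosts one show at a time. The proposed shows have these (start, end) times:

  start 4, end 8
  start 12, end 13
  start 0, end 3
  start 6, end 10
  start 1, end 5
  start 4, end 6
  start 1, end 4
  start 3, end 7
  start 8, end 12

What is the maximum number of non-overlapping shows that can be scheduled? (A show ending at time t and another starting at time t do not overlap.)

4

By end time: (0,3), (1,4), (1,5), (4,6), (3,7), (4,8), (6,10), (8,12), (12,13).
Pick (0,3); next start ≥ 3 → (4,6); next start ≥ 6 → (6,10); next start ≥ 10 → (12,13).
Selected 4 shows.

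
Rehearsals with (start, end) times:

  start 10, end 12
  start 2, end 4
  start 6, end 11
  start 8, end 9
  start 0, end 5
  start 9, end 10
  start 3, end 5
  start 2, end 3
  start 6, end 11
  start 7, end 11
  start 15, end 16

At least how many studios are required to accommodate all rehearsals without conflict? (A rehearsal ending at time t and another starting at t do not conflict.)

4

starts: [0, 2, 2, 3, 6, 6, 7, 8, 9, 10, 15]
ends:   [3, 4, 5, 5, 9, 10, 11, 11, 11, 12, 16]
s0→1 s2→2 s2→3 e3→2 s3→3 e4→2 e5→1 e5→0 s6→1 s6→2 s7→3 s8→4  — peak 4.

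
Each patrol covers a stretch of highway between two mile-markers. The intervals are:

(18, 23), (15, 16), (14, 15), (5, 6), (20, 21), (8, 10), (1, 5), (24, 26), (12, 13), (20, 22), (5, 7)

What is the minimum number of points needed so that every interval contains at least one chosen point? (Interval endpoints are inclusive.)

6

By right end: [1,5]  [5,6]  [5,7]  [8,10]  [12,13]  [14,15]  [15,16]  [20,21]  [20,22]  [18,23]  [24,26]
[1,5] uncovered → point at 5; [8,10] uncovered → point at 10; [12,13] uncovered → point at 13; [14,15] uncovered → point at 15; [20,21] uncovered → point at 21; [24,26] uncovered → point at 26.
Points: 5, 10, 13, 15, 21, 26 (6 total).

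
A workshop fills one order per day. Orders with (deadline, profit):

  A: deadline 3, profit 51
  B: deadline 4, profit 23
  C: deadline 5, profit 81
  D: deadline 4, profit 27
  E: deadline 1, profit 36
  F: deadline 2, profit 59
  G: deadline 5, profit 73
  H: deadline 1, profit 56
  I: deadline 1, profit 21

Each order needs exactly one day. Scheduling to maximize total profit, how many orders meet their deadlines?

Take jobs in profit order; each goes to the latest open slot no later than its deadline.
By profit: C(d5,81), G(d5,73), F(d2,59), H(d1,56), A(d3,51), E(d1,36), D(d4,27), B(d4,23), I(d1,21)
C→slot 5; G→slot 4; F→slot 2; H→slot 1; A→slot 3; E skipped; D skipped; B skipped; I skipped.
5 of 9 scheduled.

5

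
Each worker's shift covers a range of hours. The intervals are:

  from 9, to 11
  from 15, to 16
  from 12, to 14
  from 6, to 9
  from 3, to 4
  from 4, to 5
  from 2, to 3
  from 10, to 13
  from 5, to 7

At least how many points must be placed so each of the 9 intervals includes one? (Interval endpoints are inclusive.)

5

Process intervals by earliest right end; each time one isn't hit yet, stab at its right endpoint.
By right end: [2,3]  [3,4]  [4,5]  [5,7]  [6,9]  [9,11]  [10,13]  [12,14]  [15,16]
[2,3] uncovered → point at 3; [4,5] uncovered → point at 5; [6,9] uncovered → point at 9; [10,13] uncovered → point at 13; [15,16] uncovered → point at 16.
Points: 3, 5, 9, 13, 16 (5 total).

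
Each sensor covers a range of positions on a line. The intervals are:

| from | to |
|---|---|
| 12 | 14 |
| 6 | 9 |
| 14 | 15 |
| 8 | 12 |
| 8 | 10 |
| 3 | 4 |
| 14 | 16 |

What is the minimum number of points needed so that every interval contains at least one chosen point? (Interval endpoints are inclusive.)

3

Sort by right endpoint; whenever an interval is uncovered, place a point at its right end.
By right end: [3,4]  [6,9]  [8,10]  [8,12]  [12,14]  [14,15]  [14,16]
[3,4] uncovered → point at 4; [6,9] uncovered → point at 9; [12,14] uncovered → point at 14.
Points: 4, 9, 14 (3 total).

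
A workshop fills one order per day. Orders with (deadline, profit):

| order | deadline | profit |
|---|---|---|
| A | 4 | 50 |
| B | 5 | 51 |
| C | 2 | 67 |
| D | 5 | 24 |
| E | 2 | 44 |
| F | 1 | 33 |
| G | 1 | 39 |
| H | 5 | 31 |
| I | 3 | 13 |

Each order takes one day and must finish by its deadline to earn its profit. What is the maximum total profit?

243

Profit order: C=67 B=51 A=50 E=44 G=39 F=33 H=31 D=24 I=13
Assign: C→slot 2, B→slot 5, A→slot 4, E→slot 1, G skipped, F skipped, H→slot 3, D skipped, I skipped.
Slots: [1:E] [2:C] [3:H] [4:A] [5:B]
Profit = 44 + 67 + 31 + 50 + 51 = 243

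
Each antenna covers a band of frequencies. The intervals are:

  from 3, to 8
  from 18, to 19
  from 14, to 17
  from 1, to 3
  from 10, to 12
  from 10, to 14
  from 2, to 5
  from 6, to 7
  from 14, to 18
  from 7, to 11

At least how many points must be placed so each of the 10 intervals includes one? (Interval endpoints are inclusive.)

By right end: [1,3]  [2,5]  [6,7]  [3,8]  [7,11]  [10,12]  [10,14]  [14,17]  [14,18]  [18,19]
[1,3] uncovered → point at 3; [6,7] uncovered → point at 7; [10,12] uncovered → point at 12; [14,17] uncovered → point at 17; [18,19] uncovered → point at 19.
Points: 3, 7, 12, 17, 19 (5 total).

5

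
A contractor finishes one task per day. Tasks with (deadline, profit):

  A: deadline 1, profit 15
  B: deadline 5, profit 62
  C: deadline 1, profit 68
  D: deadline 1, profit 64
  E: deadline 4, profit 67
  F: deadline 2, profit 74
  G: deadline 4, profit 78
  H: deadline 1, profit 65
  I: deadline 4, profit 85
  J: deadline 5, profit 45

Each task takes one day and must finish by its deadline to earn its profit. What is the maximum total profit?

367

Take jobs in profit order; each goes to the latest open slot no later than its deadline.
Profit order: I=85 G=78 F=74 C=68 E=67 H=65 D=64 B=62 J=45 A=15
Assign: I→slot 4, G→slot 3, F→slot 2, C→slot 1, E skipped, H skipped, D skipped, B→slot 5, J skipped, A skipped.
Slots: [1:C] [2:F] [3:G] [4:I] [5:B]
Profit = 68 + 74 + 78 + 85 + 62 = 367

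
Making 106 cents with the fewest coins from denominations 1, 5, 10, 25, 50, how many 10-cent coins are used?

Use the largest denomination that fits, subtract, and repeat.
106 = 2×50 + 1×5 + 1×1
Count of 10: 0

0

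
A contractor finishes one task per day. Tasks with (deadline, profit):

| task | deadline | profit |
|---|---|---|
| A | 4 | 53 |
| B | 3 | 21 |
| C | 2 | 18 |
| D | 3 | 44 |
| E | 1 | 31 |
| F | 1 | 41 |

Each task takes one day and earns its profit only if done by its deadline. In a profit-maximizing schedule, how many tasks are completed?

Sort by profit descending; place each in the latest free slot ≤ its deadline.
By profit: A(d4,53), D(d3,44), F(d1,41), E(d1,31), B(d3,21), C(d2,18)
A→slot 4; D→slot 3; F→slot 1; E skipped; B→slot 2; C skipped.
4 of 6 scheduled.

4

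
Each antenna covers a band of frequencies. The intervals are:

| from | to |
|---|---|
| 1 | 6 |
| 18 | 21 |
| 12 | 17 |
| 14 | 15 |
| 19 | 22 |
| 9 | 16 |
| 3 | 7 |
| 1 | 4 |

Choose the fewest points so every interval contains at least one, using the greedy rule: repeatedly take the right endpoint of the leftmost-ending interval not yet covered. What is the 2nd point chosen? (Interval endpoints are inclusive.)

Process intervals by earliest right end; each time one isn't hit yet, stab at its right endpoint.
By right end: [1,4]  [1,6]  [3,7]  [14,15]  [9,16]  [12,17]  [18,21]  [19,22]
[1,4] uncovered → point at 4; [14,15] uncovered → point at 15; [18,21] uncovered → point at 21.
Points: 4, 15, 21 (3 total).

15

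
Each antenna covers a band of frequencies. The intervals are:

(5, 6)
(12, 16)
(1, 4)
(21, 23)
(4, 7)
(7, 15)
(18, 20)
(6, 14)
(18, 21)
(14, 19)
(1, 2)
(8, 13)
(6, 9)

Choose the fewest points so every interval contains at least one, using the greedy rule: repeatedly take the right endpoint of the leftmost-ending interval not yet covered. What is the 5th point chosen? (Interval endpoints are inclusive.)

Process intervals by earliest right end; each time one isn't hit yet, stab at its right endpoint.
Sorted: [1,2] [1,4] [5,6] [4,7] [6,9] [8,13] [6,14] [7,15] [12,16] [14,19] [18,20] [18,21] [21,23]
{[1,2],[1,4]} hit by 2; {[5,6],[4,7],[6,9]} hit by 6; {[8,13],[6,14],[7,15],[12,16]} hit by 13; {[14,19],[18,20],[18,21]} hit by 19; {[21,23]} hit by 23.
Points: 2, 6, 13, 19, 23 (5 total).

23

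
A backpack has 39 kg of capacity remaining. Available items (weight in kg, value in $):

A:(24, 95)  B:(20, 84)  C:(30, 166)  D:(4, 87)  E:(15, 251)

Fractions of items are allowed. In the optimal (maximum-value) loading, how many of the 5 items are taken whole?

2

Ratios (sorted): D 21.75, E 16.73, C 5.53, B 4.20, A 3.96
take D (4 @ 87); take E (15 @ 251); take 20/30 of C → 110.67. Capacity used 39/39.
2 item(s) taken whole; one partial (take 20/30 of C).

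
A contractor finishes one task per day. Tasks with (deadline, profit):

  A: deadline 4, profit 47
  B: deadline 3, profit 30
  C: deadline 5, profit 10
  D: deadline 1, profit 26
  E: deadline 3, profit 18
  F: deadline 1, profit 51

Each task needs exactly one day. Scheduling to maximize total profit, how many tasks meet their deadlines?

Take jobs in profit order; each goes to the latest open slot no later than its deadline.
Profit order: F=51 A=47 B=30 D=26 E=18 C=10
Assign: F→slot 1, A→slot 4, B→slot 3, D skipped, E→slot 2, C→slot 5.
Slots: [1:F] [2:E] [3:B] [4:A] [5:C]
5 of 6 scheduled.

5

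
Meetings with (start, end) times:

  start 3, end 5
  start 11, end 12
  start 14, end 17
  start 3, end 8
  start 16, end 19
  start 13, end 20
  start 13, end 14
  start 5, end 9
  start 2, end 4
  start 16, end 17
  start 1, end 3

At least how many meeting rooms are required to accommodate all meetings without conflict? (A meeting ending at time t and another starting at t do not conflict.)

4

Count concurrent intervals with a sweep; the peak is the room count.
Events (time:±→running): 1:+→1 2:+→2 3:-→1 3:+→2 3:+→3 4:-→2 5:-→1 5:+→2 8:-→1 9:-→0 11:+→1 12:-→0 13:+→1 13:+→2 14:-→1 14:+→2 16:+→3 16:+→4 … peak 4.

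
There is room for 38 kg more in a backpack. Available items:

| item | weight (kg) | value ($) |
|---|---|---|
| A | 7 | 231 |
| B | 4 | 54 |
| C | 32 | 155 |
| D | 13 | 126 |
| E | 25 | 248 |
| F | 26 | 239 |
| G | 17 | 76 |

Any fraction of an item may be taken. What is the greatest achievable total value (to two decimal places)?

Greedy by value/weight ratio, highest first.
Order: A (231/7=33.00) > B (54/4=13.50) > E (248/25=9.92) > D (126/13=9.69) > F (239/26=9.19) > C (155/32=4.84) > G (76/17=4.47)
Fill: take A (7 @ 231) → take B (4 @ 54) → take E (25 @ 248) → take 2/13 of D → 19.38; 38/38 used.
Total value = 552.38

552.38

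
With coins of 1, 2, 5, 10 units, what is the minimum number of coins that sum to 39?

6

Use the largest denomination that fits, subtract, and repeat.
39 − 3×10→9 − 1×5→4 − 2×2→0
Total coins = 3 + 1 + 2 = 6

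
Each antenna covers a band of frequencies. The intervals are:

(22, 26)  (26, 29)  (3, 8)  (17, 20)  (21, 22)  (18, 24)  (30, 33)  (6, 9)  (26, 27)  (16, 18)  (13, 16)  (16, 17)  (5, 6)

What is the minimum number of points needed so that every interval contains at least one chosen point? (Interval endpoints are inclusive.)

By right end: [5,6]  [3,8]  [6,9]  [13,16]  [16,17]  [16,18]  [17,20]  [21,22]  [18,24]  [22,26]  [26,27]  [26,29]  [30,33]
[5,6] uncovered → point at 6; [13,16] uncovered → point at 16; [17,20] uncovered → point at 20; [21,22] uncovered → point at 22; [26,27] uncovered → point at 27; [30,33] uncovered → point at 33.
Points: 6, 16, 20, 22, 27, 33 (6 total).

6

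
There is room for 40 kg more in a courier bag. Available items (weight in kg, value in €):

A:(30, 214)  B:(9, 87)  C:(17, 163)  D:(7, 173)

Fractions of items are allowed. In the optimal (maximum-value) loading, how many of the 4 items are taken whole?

3

Order: D (173/7=24.71) > B (87/9=9.67) > C (163/17=9.59) > A (214/30=7.13)
Fill: take D (7 @ 173) → take B (9 @ 87) → take C (17 @ 163) → take 7/30 of A → 49.93; 40/40 used.
3 item(s) taken whole; one partial (take 7/30 of A).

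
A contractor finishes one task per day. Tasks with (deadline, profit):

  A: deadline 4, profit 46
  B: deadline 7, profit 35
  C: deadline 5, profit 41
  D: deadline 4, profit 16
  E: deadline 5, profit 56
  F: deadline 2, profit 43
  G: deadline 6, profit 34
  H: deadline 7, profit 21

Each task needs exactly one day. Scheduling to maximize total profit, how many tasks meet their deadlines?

Sort by profit descending; place each in the latest free slot ≤ its deadline.
By profit: E(d5,56), A(d4,46), F(d2,43), C(d5,41), B(d7,35), G(d6,34), H(d7,21), D(d4,16)
E→slot 5; A→slot 4; F→slot 2; C→slot 3; B→slot 7; G→slot 6; H→slot 1; D skipped.
7 of 8 scheduled.

7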